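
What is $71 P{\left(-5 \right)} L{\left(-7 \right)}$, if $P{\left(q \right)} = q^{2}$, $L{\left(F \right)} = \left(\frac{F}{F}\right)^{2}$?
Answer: $1775$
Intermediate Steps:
$L{\left(F \right)} = 1$ ($L{\left(F \right)} = 1^{2} = 1$)
$71 P{\left(-5 \right)} L{\left(-7 \right)} = 71 \left(-5\right)^{2} \cdot 1 = 71 \cdot 25 \cdot 1 = 1775 \cdot 1 = 1775$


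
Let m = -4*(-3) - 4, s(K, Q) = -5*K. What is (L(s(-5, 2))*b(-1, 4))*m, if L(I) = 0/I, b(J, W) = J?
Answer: 0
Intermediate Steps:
m = 8 (m = 12 - 4 = 8)
L(I) = 0
(L(s(-5, 2))*b(-1, 4))*m = (0*(-1))*8 = 0*8 = 0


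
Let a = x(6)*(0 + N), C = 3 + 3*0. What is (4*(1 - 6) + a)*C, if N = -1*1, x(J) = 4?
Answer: -72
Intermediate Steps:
N = -1
C = 3 (C = 3 + 0 = 3)
a = -4 (a = 4*(0 - 1) = 4*(-1) = -4)
(4*(1 - 6) + a)*C = (4*(1 - 6) - 4)*3 = (4*(-5) - 4)*3 = (-20 - 4)*3 = -24*3 = -72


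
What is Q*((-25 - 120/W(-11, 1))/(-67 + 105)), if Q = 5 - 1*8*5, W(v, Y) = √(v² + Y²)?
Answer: 875/38 + 1050*√122/1159 ≈ 33.033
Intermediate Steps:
W(v, Y) = √(Y² + v²)
Q = -35 (Q = 5 - 8*5 = 5 - 40 = -35)
Q*((-25 - 120/W(-11, 1))/(-67 + 105)) = -35*(-25 - 120/√(1² + (-11)²))/(-67 + 105) = -35*(-25 - 120/√(1 + 121))/38 = -35*(-25 - 120*√122/122)/38 = -35*(-25 - 60*√122/61)/38 = -35*(-25/38 - 30*√122/1159) = 875/38 + 1050*√122/1159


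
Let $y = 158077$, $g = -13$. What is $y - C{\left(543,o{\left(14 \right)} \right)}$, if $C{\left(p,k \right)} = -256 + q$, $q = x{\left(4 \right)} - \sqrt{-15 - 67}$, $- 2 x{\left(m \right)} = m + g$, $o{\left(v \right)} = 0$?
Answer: $\frac{316657}{2} + i \sqrt{82} \approx 1.5833 \cdot 10^{5} + 9.0554 i$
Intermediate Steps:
$x{\left(m \right)} = \frac{13}{2} - \frac{m}{2}$ ($x{\left(m \right)} = - \frac{m - 13}{2} = - \frac{-13 + m}{2} = \frac{13}{2} - \frac{m}{2}$)
$q = \frac{9}{2} - i \sqrt{82}$ ($q = \left(\frac{13}{2} - 2\right) - \sqrt{-15 - 67} = \left(\frac{13}{2} - 2\right) - \sqrt{-82} = \frac{9}{2} - i \sqrt{82} \approx 4.5 - 9.0554 i$)
$C{\left(p,k \right)} = - \frac{503}{2} - i \sqrt{82}$ ($C{\left(p,k \right)} = -256 + \left(\frac{9}{2} - i \sqrt{82}\right) = - \frac{503}{2} - i \sqrt{82}$)
$y - C{\left(543,o{\left(14 \right)} \right)} = 158077 - \left(- \frac{503}{2} - i \sqrt{82}\right) = 158077 + \left(\frac{503}{2} + i \sqrt{82}\right) = \frac{316657}{2} + i \sqrt{82}$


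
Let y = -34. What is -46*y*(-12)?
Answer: -18768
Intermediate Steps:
-46*y*(-12) = -46*(-34)*(-12) = 1564*(-12) = -18768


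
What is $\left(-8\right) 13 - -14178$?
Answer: $14074$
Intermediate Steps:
$\left(-8\right) 13 - -14178 = -104 + 14178 = 14074$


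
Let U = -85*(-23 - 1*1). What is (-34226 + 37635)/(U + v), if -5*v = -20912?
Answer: 17045/31112 ≈ 0.54786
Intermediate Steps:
v = 20912/5 (v = -⅕*(-20912) = 20912/5 ≈ 4182.4)
U = 2040 (U = -85*(-23 - 1) = -85*(-24) = 2040)
(-34226 + 37635)/(U + v) = (-34226 + 37635)/(2040 + 20912/5) = 3409/(31112/5) = 3409*(5/31112) = 17045/31112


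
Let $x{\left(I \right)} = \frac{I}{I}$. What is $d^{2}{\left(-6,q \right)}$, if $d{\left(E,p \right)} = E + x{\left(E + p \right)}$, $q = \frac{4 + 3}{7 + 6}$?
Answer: $25$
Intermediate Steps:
$x{\left(I \right)} = 1$
$q = \frac{7}{13} \approx 0.53846$
$d{\left(E,p \right)} = 1 + E$ ($d{\left(E,p \right)} = E + 1 = 1 + E$)
$d^{2}{\left(-6,q \right)} = \left(1 - 6\right)^{2} = \left(-5\right)^{2} = 25$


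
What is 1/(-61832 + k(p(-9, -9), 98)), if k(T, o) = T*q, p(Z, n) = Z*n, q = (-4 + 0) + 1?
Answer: -1/62075 ≈ -1.6110e-5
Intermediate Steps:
q = -3 (q = -4 + 1 = -3)
k(T, o) = -3*T (k(T, o) = T*(-3) = -3*T)
1/(-61832 + k(p(-9, -9), 98)) = 1/(-61832 - (-27)*(-9)) = 1/(-61832 - 3*81) = 1/(-61832 - 243) = 1/(-62075) = -1/62075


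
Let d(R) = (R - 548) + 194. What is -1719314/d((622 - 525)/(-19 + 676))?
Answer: 1129589298/232481 ≈ 4858.8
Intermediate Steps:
d(R) = -354 + R (d(R) = (-548 + R) + 194 = -354 + R)
-1719314/d((622 - 525)/(-19 + 676)) = -1719314/(-354 + (622 - 525)/(-19 + 676)) = -1719314/(-354 + 97/657) = -1719314/(-232481/657) = -1719314*(-657/232481) = 1129589298/232481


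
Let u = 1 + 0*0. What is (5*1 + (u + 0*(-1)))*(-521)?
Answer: -3126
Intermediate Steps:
u = 1 (u = 1 + 0 = 1)
(5*1 + (u + 0*(-1)))*(-521) = (5*1 + (1 + 0*(-1)))*(-521) = (5 + (1 + 0))*(-521) = (5 + 1)*(-521) = 6*(-521) = -3126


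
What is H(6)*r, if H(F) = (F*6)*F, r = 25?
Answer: 5400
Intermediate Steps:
H(F) = 6*F² (H(F) = (6*F)*F = 6*F²)
H(6)*r = (6*6²)*25 = (6*36)*25 = 216*25 = 5400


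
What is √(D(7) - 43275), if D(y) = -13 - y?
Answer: I*√43295 ≈ 208.07*I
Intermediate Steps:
√(D(7) - 43275) = √((-13 - 1*7) - 43275) = √((-13 - 7) - 43275) = √(-20 - 43275) = √(-43295) = I*√43295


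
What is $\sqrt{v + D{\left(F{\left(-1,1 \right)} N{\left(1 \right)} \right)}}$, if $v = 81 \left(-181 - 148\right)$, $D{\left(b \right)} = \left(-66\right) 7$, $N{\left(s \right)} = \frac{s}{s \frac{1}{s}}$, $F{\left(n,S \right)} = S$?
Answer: $i \sqrt{27111} \approx 164.65 i$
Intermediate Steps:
$N{\left(s \right)} = s$ ($N{\left(s \right)} = \frac{s}{1} = s 1 = s$)
$D{\left(b \right)} = -462$
$v = -26649$ ($v = 81 \left(-329\right) = -26649$)
$\sqrt{v + D{\left(F{\left(-1,1 \right)} N{\left(1 \right)} \right)}} = \sqrt{-26649 - 462} = \sqrt{-27111} = i \sqrt{27111}$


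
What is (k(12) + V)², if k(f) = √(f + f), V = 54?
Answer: 2940 + 216*√6 ≈ 3469.1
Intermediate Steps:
k(f) = √2*√f (k(f) = √(2*f) = √2*√f)
(k(12) + V)² = (√2*√12 + 54)² = (√2*(2*√3) + 54)² = (2*√6 + 54)² = (54 + 2*√6)²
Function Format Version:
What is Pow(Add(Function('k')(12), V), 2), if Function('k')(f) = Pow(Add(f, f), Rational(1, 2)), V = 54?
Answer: Add(2940, Mul(216, Pow(6, Rational(1, 2)))) ≈ 3469.1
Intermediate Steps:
Function('k')(f) = Mul(Pow(2, Rational(1, 2)), Pow(f, Rational(1, 2))) (Function('k')(f) = Pow(Mul(2, f), Rational(1, 2)) = Mul(Pow(2, Rational(1, 2)), Pow(f, Rational(1, 2))))
Pow(Add(Function('k')(12), V), 2) = Pow(Add(Mul(Pow(2, Rational(1, 2)), Pow(12, Rational(1, 2))), 54), 2) = Pow(Add(Mul(Pow(2, Rational(1, 2)), Mul(2, Pow(3, Rational(1, 2)))), 54), 2) = Pow(Add(Mul(2, Pow(6, Rational(1, 2))), 54), 2) = Pow(Add(54, Mul(2, Pow(6, Rational(1, 2)))), 2)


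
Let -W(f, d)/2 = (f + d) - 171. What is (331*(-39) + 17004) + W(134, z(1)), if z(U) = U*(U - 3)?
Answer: 4173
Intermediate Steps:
z(U) = U*(-3 + U)
W(f, d) = 342 - 2*d - 2*f (W(f, d) = -2*((f + d) - 171) = -2*((d + f) - 171) = -2*(-171 + d + f) = 342 - 2*d - 2*f)
(331*(-39) + 17004) + W(134, z(1)) = (331*(-39) + 17004) + (342 - 2*(-3 + 1) - 2*134) = (-12909 + 17004) + (342 - 2*(-2) - 268) = 4095 + (342 - 2*(-2) - 268) = 4095 + (342 + 4 - 268) = 4095 + 78 = 4173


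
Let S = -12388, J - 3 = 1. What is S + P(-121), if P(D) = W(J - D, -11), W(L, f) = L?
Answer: -12263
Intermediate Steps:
J = 4 (J = 3 + 1 = 4)
P(D) = 4 - D
S + P(-121) = -12388 + (4 - 1*(-121)) = -12388 + (4 + 121) = -12388 + 125 = -12263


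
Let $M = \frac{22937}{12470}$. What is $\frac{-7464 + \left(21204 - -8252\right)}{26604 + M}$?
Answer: $\frac{274240240}{331774817} \approx 0.82659$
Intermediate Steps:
$M = \frac{22937}{12470}$ ($M = 22937 \cdot \frac{1}{12470} = \frac{22937}{12470} \approx 1.8394$)
$\frac{-7464 + \left(21204 - -8252\right)}{26604 + M} = \frac{-7464 + \left(21204 - -8252\right)}{26604 + \frac{22937}{12470}} = \frac{-7464 + \left(21204 + 8252\right)}{\frac{331774817}{12470}} = \left(-7464 + 29456\right) \frac{12470}{331774817} = 21992 \cdot \frac{12470}{331774817} = \frac{274240240}{331774817}$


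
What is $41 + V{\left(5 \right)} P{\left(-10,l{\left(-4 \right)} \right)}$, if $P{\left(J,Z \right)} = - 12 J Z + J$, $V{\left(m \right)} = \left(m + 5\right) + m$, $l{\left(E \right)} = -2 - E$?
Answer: $3491$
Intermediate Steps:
$V{\left(m \right)} = 5 + 2 m$ ($V{\left(m \right)} = \left(5 + m\right) + m = 5 + 2 m$)
$P{\left(J,Z \right)} = J - 12 J Z$ ($P{\left(J,Z \right)} = - 12 J Z + J = J - 12 J Z$)
$41 + V{\left(5 \right)} P{\left(-10,l{\left(-4 \right)} \right)} = 41 + \left(5 + 2 \cdot 5\right) \left(- 10 \left(1 - 12 \left(-2 - -4\right)\right)\right) = 41 + \left(5 + 10\right) \left(- 10 \left(1 - 12 \left(-2 + 4\right)\right)\right) = 41 + 15 \left(- 10 \left(1 - 24\right)\right) = 41 + 15 \left(\left(-10\right) \left(-23\right)\right) = 41 + 15 \cdot 230 = 41 + 3450 = 3491$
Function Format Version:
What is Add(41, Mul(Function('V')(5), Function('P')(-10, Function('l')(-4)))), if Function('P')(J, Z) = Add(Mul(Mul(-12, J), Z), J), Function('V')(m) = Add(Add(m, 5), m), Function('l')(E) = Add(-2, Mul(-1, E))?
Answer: 3491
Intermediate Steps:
Function('V')(m) = Add(5, Mul(2, m)) (Function('V')(m) = Add(Add(5, m), m) = Add(5, Mul(2, m)))
Function('P')(J, Z) = Add(J, Mul(-12, J, Z)) (Function('P')(J, Z) = Add(Mul(-12, J, Z), J) = Add(J, Mul(-12, J, Z)))
Add(41, Mul(Function('V')(5), Function('P')(-10, Function('l')(-4)))) = Add(41, Mul(Add(5, Mul(2, 5)), Mul(-10, Add(1, Mul(-12, Add(-2, Mul(-1, -4))))))) = Add(41, Mul(Add(5, 10), Mul(-10, Add(1, Mul(-12, Add(-2, 4)))))) = Add(41, Mul(15, Mul(-10, Add(1, Mul(-12, 2))))) = Add(41, Mul(15, Mul(-10, Add(1, -24)))) = Add(41, Mul(15, Mul(-10, -23))) = Add(41, Mul(15, 230)) = Add(41, 3450) = 3491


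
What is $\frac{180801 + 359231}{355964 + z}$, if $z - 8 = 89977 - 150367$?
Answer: $\frac{270016}{147791} \approx 1.827$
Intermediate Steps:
$z = -60382$ ($z = 8 + \left(89977 - 150367\right) = 8 - 60390 = -60382$)
$\frac{180801 + 359231}{355964 + z} = \frac{180801 + 359231}{355964 - 60382} = \frac{540032}{295582} = 540032 \cdot \frac{1}{295582} = \frac{270016}{147791}$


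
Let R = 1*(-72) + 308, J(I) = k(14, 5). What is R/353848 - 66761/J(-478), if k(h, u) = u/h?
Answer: -82681361853/442310 ≈ -1.8693e+5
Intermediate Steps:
J(I) = 5/14
R = 236 (R = -72 + 308 = 236)
R/353848 - 66761/J(-478) = 236/353848 - 66761/5/14 = 236*(1/353848) - 66761*14/5 = 59/88462 - 934654/5 = -82681361853/442310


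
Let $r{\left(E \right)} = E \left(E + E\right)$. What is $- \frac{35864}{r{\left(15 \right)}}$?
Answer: $- \frac{17932}{225} \approx -79.698$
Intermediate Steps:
$r{\left(E \right)} = 2 E^{2}$ ($r{\left(E \right)} = E 2 E = 2 E^{2}$)
$- \frac{35864}{r{\left(15 \right)}} = - \frac{35864}{2 \cdot 15^{2}} = - \frac{35864}{2 \cdot 225} = - \frac{35864}{450} = \left(-35864\right) \frac{1}{450} = - \frac{17932}{225}$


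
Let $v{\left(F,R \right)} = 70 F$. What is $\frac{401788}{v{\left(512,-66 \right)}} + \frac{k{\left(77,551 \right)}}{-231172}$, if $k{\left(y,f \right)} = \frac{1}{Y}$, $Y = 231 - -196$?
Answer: $\frac{354113141411}{31587342080} \approx 11.211$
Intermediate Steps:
$Y = 427$ ($Y = 231 + 196 = 427$)
$k{\left(y,f \right)} = \frac{1}{427}$
$\frac{401788}{v{\left(512,-66 \right)}} + \frac{k{\left(77,551 \right)}}{-231172} = \frac{401788}{70 \cdot 512} + \frac{1}{427 \left(-231172\right)} = \frac{401788}{35840} + \frac{1}{427} \left(- \frac{1}{231172}\right) = 401788 \cdot \frac{1}{35840} - \frac{1}{98710444} = \frac{100447}{8960} - \frac{1}{98710444} = \frac{354113141411}{31587342080}$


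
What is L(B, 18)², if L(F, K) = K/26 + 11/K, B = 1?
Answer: 93025/54756 ≈ 1.6989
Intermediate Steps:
L(F, K) = 11/K + K/26 (L(F, K) = K*(1/26) + 11/K = K/26 + 11/K = 11/K + K/26)
L(B, 18)² = (11/18 + (1/26)*18)² = (11*(1/18) + 9/13)² = (11/18 + 9/13)² = (305/234)² = 93025/54756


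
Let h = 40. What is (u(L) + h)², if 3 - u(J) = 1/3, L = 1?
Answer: 16384/9 ≈ 1820.4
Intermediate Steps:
u(J) = 8/3 (u(J) = 3 - 1/3 = 3 - 1*⅓ = 3 - ⅓ = 8/3)
(u(L) + h)² = (8/3 + 40)² = (128/3)² = 16384/9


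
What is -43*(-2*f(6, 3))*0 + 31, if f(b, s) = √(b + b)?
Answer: 31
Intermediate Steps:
f(b, s) = √2*√b (f(b, s) = √(2*b) = √2*√b)
-43*(-2*f(6, 3))*0 + 31 = -43*(-2*√2*√6)*0 + 31 = -43*(-4*√3)*0 + 31 = -43*0 + 31 = 0 + 31 = 31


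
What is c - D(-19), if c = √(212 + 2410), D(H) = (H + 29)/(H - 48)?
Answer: 10/67 + √2622 ≈ 51.355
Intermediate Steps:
D(H) = (29 + H)/(-48 + H)
c = √2622 ≈ 51.205
c - D(-19) = √2622 - (29 - 19)/(-48 - 19) = √2622 - 10/(-67) = √2622 - (-1)*10/67 = √2622 - 1*(-10/67) = √2622 + 10/67 = 10/67 + √2622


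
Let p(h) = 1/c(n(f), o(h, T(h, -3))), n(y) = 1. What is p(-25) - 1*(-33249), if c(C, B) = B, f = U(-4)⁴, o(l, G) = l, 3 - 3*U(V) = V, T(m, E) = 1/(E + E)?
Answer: 831224/25 ≈ 33249.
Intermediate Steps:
T(m, E) = 1/(2*E)
U(V) = 1 - V/3
f = 2401/81 (f = (1 - ⅓*(-4))⁴ = (1 + 4/3)⁴ = (7/3)⁴ = 2401/81 ≈ 29.642)
p(h) = 1/h
p(-25) - 1*(-33249) = 1/(-25) - 1*(-33249) = -1/25 + 33249 = 831224/25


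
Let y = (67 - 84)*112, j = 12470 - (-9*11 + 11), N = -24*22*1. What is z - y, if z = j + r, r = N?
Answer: 13934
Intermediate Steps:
N = -528 (N = -528*1 = -528)
j = 12558 (j = 12470 - (-99 + 11) = 12470 - 1*(-88) = 12470 + 88 = 12558)
r = -528
y = -1904 (y = -17*112 = -1904)
z = 12030 (z = 12558 - 528 = 12030)
z - y = 12030 - 1*(-1904) = 12030 + 1904 = 13934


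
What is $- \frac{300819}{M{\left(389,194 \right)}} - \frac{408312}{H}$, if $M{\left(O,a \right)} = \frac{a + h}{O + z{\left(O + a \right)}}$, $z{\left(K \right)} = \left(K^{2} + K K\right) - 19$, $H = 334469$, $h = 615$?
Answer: $- \frac{68432839771060836}{270585421} \approx -2.5291 \cdot 10^{8}$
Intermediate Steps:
$z{\left(K \right)} = -19 + 2 K^{2}$ ($z{\left(K \right)} = \left(K^{2} + K^{2}\right) - 19 = 2 K^{2} - 19 = -19 + 2 K^{2}$)
$M{\left(O,a \right)} = \frac{615 + a}{-19 + O + 2 \left(O + a\right)^{2}}$ ($M{\left(O,a \right)} = \frac{a + 615}{O + \left(-19 + 2 \left(O + a\right)^{2}\right)} = \frac{615 + a}{-19 + O + 2 \left(O + a\right)^{2}}$)
$- \frac{300819}{M{\left(389,194 \right)}} - \frac{408312}{H} = - \frac{300819}{\frac{1}{-19 + 389 + 2 \left(389 + 194\right)^{2}} \left(615 + 194\right)} - \frac{408312}{334469} = - \frac{300819}{\frac{1}{-19 + 389 + 2 \cdot 583^{2}} \cdot 809} - \frac{408312}{334469} = - \frac{300819}{\frac{1}{-19 + 389 + 2 \cdot 339889} \cdot 809} - \frac{408312}{334469} = - \frac{300819}{\frac{1}{-19 + 389 + 679778} \cdot 809} - \frac{408312}{334469} = - \frac{300819}{\frac{1}{680148} \cdot 809} - \frac{408312}{334469} = - \frac{300819}{\frac{809}{680148}} - \frac{408312}{334469} = \left(-300819\right) \frac{680148}{809} - \frac{408312}{334469} = - \frac{204601441212}{809} - \frac{408312}{334469} = - \frac{68432839771060836}{270585421}$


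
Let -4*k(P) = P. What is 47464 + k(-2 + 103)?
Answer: 189755/4 ≈ 47439.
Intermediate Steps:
k(P) = -P/4
47464 + k(-2 + 103) = 47464 - (-2 + 103)/4 = 47464 - ¼*101 = 47464 - 101/4 = 189755/4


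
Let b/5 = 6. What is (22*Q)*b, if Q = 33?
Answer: 21780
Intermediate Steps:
b = 30 (b = 5*6 = 30)
(22*Q)*b = (22*33)*30 = 726*30 = 21780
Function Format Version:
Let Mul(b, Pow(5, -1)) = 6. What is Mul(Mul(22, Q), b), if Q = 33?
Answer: 21780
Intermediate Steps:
b = 30 (b = Mul(5, 6) = 30)
Mul(Mul(22, Q), b) = Mul(Mul(22, 33), 30) = Mul(726, 30) = 21780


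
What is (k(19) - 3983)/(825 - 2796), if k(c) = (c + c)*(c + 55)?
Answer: 1171/1971 ≈ 0.59411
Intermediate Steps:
k(c) = 2*c*(55 + c) (k(c) = (2*c)*(55 + c) = 2*c*(55 + c))
(k(19) - 3983)/(825 - 2796) = (2*19*(55 + 19) - 3983)/(825 - 2796) = (2*19*74 - 3983)/(-1971) = (2812 - 3983)*(-1/1971) = -1171*(-1/1971) = 1171/1971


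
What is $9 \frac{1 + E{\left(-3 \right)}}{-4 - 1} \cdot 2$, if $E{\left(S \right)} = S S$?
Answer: $-36$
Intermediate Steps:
$E{\left(S \right)} = S^{2}$
$9 \frac{1 + E{\left(-3 \right)}}{-4 - 1} \cdot 2 = 9 \frac{1 + \left(-3\right)^{2}}{-4 - 1} \cdot 2 = 9 \frac{1 + 9}{-5} \cdot 2 = 9 \cdot 10 \left(- \frac{1}{5}\right) 2 = 9 \left(-2\right) 2 = \left(-18\right) 2 = -36$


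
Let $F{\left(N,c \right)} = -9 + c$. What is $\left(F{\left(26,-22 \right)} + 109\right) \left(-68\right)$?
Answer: $-5304$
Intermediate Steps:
$\left(F{\left(26,-22 \right)} + 109\right) \left(-68\right) = \left(\left(-9 - 22\right) + 109\right) \left(-68\right) = \left(-31 + 109\right) \left(-68\right) = 78 \left(-68\right) = -5304$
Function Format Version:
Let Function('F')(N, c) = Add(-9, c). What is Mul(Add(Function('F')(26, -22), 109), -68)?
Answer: -5304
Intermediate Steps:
Mul(Add(Function('F')(26, -22), 109), -68) = Mul(Add(Add(-9, -22), 109), -68) = Mul(Add(-31, 109), -68) = Mul(78, -68) = -5304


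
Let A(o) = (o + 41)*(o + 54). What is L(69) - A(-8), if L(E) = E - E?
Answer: -1518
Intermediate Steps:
A(o) = (41 + o)*(54 + o)
L(E) = 0
L(69) - A(-8) = 0 - (2214 + (-8)² + 95*(-8)) = 0 - (2214 + 64 - 760) = 0 - 1*1518 = 0 - 1518 = -1518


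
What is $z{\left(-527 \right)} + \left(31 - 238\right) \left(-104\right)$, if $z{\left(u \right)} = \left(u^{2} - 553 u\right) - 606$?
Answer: $590082$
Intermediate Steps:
$z{\left(u \right)} = -606 + u^{2} - 553 u$
$z{\left(-527 \right)} + \left(31 - 238\right) \left(-104\right) = \left(-606 + \left(-527\right)^{2} - -291431\right) + \left(31 - 238\right) \left(-104\right) = \left(-606 + 277729 + 291431\right) - -21528 = 568554 + 21528 = 590082$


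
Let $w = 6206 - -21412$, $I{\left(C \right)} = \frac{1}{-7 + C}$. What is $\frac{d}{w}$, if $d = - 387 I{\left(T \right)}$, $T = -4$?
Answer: $\frac{129}{101266} \approx 0.0012739$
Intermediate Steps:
$w = 27618$ ($w = 6206 + 21412 = 27618$)
$d = \frac{387}{11}$ ($d = - \frac{387}{-7 - 4} = - \frac{387}{-11} = \left(-387\right) \left(- \frac{1}{11}\right) = \frac{387}{11} \approx 35.182$)
$\frac{d}{w} = \frac{387}{11 \cdot 27618} = \frac{387}{11} \cdot \frac{1}{27618} = \frac{129}{101266}$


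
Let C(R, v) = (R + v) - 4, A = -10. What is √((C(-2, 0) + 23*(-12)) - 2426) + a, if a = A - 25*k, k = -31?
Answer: 765 + 2*I*√677 ≈ 765.0 + 52.038*I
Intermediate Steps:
C(R, v) = -4 + R + v
a = 765 (a = -10 - 25*(-31) = -10 + 775 = 765)
√((C(-2, 0) + 23*(-12)) - 2426) + a = √(((-4 - 2 + 0) + 23*(-12)) - 2426) + 765 = √((-6 - 276) - 2426) + 765 = √(-282 - 2426) + 765 = √(-2708) + 765 = 2*I*√677 + 765 = 765 + 2*I*√677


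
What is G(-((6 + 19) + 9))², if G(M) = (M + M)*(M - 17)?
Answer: 12027024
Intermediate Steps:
G(M) = 2*M*(-17 + M) (G(M) = (2*M)*(-17 + M) = 2*M*(-17 + M))
G(-((6 + 19) + 9))² = (2*(-((6 + 19) + 9))*(-17 - ((6 + 19) + 9)))² = (2*(-(25 + 9))*(-17 - (25 + 9)))² = (2*(-1*34)*(-17 - 1*34))² = (2*(-34)*(-17 - 34))² = (2*(-34)*(-51))² = 3468² = 12027024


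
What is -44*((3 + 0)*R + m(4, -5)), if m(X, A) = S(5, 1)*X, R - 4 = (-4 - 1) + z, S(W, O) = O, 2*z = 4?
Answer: -308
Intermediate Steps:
z = 2 (z = (½)*4 = 2)
R = 1 (R = 4 + ((-4 - 1) + 2) = 4 + (-5 + 2) = 4 - 3 = 1)
m(X, A) = X (m(X, A) = 1*X = X)
-44*((3 + 0)*R + m(4, -5)) = -44*((3 + 0)*1 + 4) = -44*(3*1 + 4) = -44*(3 + 4) = -44*7 = -308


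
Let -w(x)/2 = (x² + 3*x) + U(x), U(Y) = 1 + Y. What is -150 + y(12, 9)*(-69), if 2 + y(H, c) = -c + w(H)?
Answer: 27243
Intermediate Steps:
w(x) = -2 - 8*x - 2*x² (w(x) = -2*((x² + 3*x) + (1 + x)) = -2*(1 + x² + 4*x) = -2 - 8*x - 2*x²)
y(H, c) = -4 - c - 8*H - 2*H² (y(H, c) = -2 + (-c + (-2 - 8*H - 2*H²)) = -2 + (-2 - c - 8*H - 2*H²) = -4 - c - 8*H - 2*H²)
-150 + y(12, 9)*(-69) = -150 + (-4 - 1*9 - 8*12 - 2*12²)*(-69) = -150 + (-4 - 9 - 96 - 2*144)*(-69) = -150 + (-4 - 9 - 96 - 288)*(-69) = -150 - 397*(-69) = -150 + 27393 = 27243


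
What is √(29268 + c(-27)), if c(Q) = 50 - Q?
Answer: √29345 ≈ 171.30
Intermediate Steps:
√(29268 + c(-27)) = √(29268 + (50 - 1*(-27))) = √(29268 + (50 + 27)) = √(29268 + 77) = √29345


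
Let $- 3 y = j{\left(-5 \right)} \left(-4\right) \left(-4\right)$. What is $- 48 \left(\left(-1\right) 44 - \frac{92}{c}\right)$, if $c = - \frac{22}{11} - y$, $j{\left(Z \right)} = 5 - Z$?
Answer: $\frac{169248}{77} \approx 2198.0$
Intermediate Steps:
$y = - \frac{160}{3}$ ($y = - \frac{\left(5 - -5\right) \left(-4\right) \left(-4\right)}{3} = - \frac{\left(5 + 5\right) \left(-4\right) \left(-4\right)}{3} = - \frac{10 \left(-4\right) \left(-4\right)}{3} = - \frac{\left(-40\right) \left(-4\right)}{3} = \left(- \frac{1}{3}\right) 160 = - \frac{160}{3} \approx -53.333$)
$c = \frac{154}{3}$ ($c = - \frac{22}{11} - - \frac{160}{3} = \left(-22\right) \frac{1}{11} + \frac{160}{3} = -2 + \frac{160}{3} = \frac{154}{3} \approx 51.333$)
$- 48 \left(\left(-1\right) 44 - \frac{92}{c}\right) = - 48 \left(\left(-1\right) 44 - \frac{92}{\frac{154}{3}}\right) = - 48 \left(-44 - \frac{138}{77}\right) = \left(-48\right) \left(- \frac{3526}{77}\right) = \frac{169248}{77}$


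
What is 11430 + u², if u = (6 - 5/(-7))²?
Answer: 32323111/2401 ≈ 13462.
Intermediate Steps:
u = 2209/49 (u = (6 - 5*(-⅐))² = (6 + 5/7)² = (47/7)² = 2209/49 ≈ 45.082)
11430 + u² = 11430 + (2209/49)² = 11430 + 4879681/2401 = 32323111/2401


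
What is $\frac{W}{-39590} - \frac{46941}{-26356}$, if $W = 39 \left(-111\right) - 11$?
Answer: $\frac{197277923}{104343404} \approx 1.8907$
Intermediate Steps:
$W = -4340$ ($W = -4329 - 11 = -4340$)
$\frac{W}{-39590} - \frac{46941}{-26356} = - \frac{4340}{-39590} - \frac{46941}{-26356} = \left(-4340\right) \left(- \frac{1}{39590}\right) - - \frac{46941}{26356} = \frac{434}{3959} + \frac{46941}{26356} = \frac{197277923}{104343404}$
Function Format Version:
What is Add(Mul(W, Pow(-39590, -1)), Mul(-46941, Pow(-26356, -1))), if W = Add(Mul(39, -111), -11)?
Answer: Rational(197277923, 104343404) ≈ 1.8907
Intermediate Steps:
W = -4340 (W = Add(-4329, -11) = -4340)
Add(Mul(W, Pow(-39590, -1)), Mul(-46941, Pow(-26356, -1))) = Add(Mul(-4340, Pow(-39590, -1)), Mul(-46941, Pow(-26356, -1))) = Add(Mul(-4340, Rational(-1, 39590)), Mul(-46941, Rational(-1, 26356))) = Add(Rational(434, 3959), Rational(46941, 26356)) = Rational(197277923, 104343404)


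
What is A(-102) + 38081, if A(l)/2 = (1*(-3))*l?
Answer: 38693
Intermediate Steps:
A(l) = -6*l (A(l) = 2*((1*(-3))*l) = 2*(-3*l) = -6*l)
A(-102) + 38081 = -6*(-102) + 38081 = 612 + 38081 = 38693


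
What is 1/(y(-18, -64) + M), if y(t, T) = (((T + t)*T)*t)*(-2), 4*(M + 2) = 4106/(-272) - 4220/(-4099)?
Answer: 2229856/421269933329 ≈ 5.2932e-6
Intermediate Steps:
M = -12301039/2229856 (M = -2 + (4106/(-272) - 4220/(-4099))/4 = -2 + (4106*(-1/272) - 4220*(-1/4099))/4 = -2 + (-2053/136 + 4220/4099)/4 = -2 + (¼)*(-7841327/557464) = -2 - 7841327/2229856 = -12301039/2229856 ≈ -5.5165)
y(t, T) = -2*T*t*(T + t) (y(t, T) = ((T*(T + t))*t)*(-2) = (T*t*(T + t))*(-2) = -2*T*t*(T + t))
1/(y(-18, -64) + M) = 1/(-2*(-64)*(-18)*(-64 - 18) - 12301039/2229856) = 1/(-2*(-64)*(-18)*(-82) - 12301039/2229856) = 1/(188928 - 12301039/2229856) = 1/(421269933329/2229856) = 2229856/421269933329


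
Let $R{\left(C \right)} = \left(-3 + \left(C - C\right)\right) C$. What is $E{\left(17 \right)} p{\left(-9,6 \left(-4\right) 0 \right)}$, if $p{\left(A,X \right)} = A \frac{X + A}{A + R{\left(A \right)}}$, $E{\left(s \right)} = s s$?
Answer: $\frac{2601}{2} \approx 1300.5$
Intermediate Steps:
$R{\left(C \right)} = - 3 C$ ($R{\left(C \right)} = \left(-3 + 0\right) C = - 3 C$)
$E{\left(s \right)} = s^{2}$
$p{\left(A,X \right)} = - \frac{A}{2} - \frac{X}{2}$ ($p{\left(A,X \right)} = A \frac{X + A}{A - 3 A} = A \frac{A + X}{\left(-2\right) A} = A \left(A + X\right) \left(- \frac{1}{2 A}\right) = A \left(- \frac{A + X}{2 A}\right) = - \frac{A}{2} - \frac{X}{2}$)
$E{\left(17 \right)} p{\left(-9,6 \left(-4\right) 0 \right)} = 17^{2} \left(\left(- \frac{1}{2}\right) \left(-9\right) - \frac{6 \left(-4\right) 0}{2}\right) = 289 \left(\frac{9}{2} - \frac{\left(-24\right) 0}{2}\right) = 289 \left(\frac{9}{2} - 0\right) = 289 \left(\frac{9}{2} + 0\right) = 289 \cdot \frac{9}{2} = \frac{2601}{2}$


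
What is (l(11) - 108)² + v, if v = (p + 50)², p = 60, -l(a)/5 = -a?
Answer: 14909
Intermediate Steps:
l(a) = 5*a (l(a) = -(-5)*a = 5*a)
v = 12100 (v = (60 + 50)² = 110² = 12100)
(l(11) - 108)² + v = (5*11 - 108)² + 12100 = (55 - 108)² + 12100 = (-53)² + 12100 = 2809 + 12100 = 14909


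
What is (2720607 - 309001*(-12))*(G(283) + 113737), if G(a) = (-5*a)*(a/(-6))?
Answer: 2320446456891/2 ≈ 1.1602e+12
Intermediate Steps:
G(a) = 5*a²/6 (G(a) = (-5*a)*(a*(-⅙)) = (-5*a)*(-a/6) = 5*a²/6)
(2720607 - 309001*(-12))*(G(283) + 113737) = (2720607 - 309001*(-12))*((⅚)*283² + 113737) = (2720607 + 3708012)*((⅚)*80089 + 113737) = 6428619*(400445/6 + 113737) = 6428619*(1082867/6) = 2320446456891/2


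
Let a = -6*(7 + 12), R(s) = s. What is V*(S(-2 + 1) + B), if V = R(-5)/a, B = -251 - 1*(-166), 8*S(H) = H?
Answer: -1135/304 ≈ -3.7336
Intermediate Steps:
a = -114 (a = -6*19 = -114)
S(H) = H/8
B = -85 (B = -251 + 166 = -85)
V = 5/114 (V = -5/(-114) = -5*(-1/114) = 5/114 ≈ 0.043860)
V*(S(-2 + 1) + B) = 5*((-2 + 1)/8 - 85)/114 = 5*((⅛)*(-1) - 85)/114 = 5*(-⅛ - 85)/114 = (5/114)*(-681/8) = -1135/304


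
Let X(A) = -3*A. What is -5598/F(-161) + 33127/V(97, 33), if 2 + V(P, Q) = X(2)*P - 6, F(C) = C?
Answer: -2030627/94990 ≈ -21.377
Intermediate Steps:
V(P, Q) = -8 - 6*P (V(P, Q) = -2 + ((-3*2)*P - 6) = -2 + (-6*P - 6) = -2 + (-6 - 6*P) = -8 - 6*P)
-5598/F(-161) + 33127/V(97, 33) = -5598/(-161) + 33127/(-8 - 6*97) = -5598*(-1/161) + 33127/(-8 - 582) = 5598/161 + 33127/(-590) = 5598/161 + 33127*(-1/590) = 5598/161 - 33127/590 = -2030627/94990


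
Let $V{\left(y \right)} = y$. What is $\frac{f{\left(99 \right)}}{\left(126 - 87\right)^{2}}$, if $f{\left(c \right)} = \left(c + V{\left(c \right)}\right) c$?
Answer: $\frac{2178}{169} \approx 12.888$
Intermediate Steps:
$f{\left(c \right)} = 2 c^{2}$ ($f{\left(c \right)} = \left(c + c\right) c = 2 c c = 2 c^{2}$)
$\frac{f{\left(99 \right)}}{\left(126 - 87\right)^{2}} = \frac{2 \cdot 99^{2}}{\left(126 - 87\right)^{2}} = \frac{2 \cdot 9801}{39^{2}} = \frac{19602}{1521} = 19602 \cdot \frac{1}{1521} = \frac{2178}{169}$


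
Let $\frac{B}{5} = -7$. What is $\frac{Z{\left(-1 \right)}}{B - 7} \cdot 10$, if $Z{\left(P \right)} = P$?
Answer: $\frac{5}{21} \approx 0.2381$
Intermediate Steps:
$B = -35$ ($B = 5 \left(-7\right) = -35$)
$\frac{Z{\left(-1 \right)}}{B - 7} \cdot 10 = \frac{1}{-35 - 7} \left(-1\right) 10 = \frac{1}{-42} \left(-1\right) 10 = \left(- \frac{1}{42}\right) \left(-1\right) 10 = \frac{1}{42} \cdot 10 = \frac{5}{21}$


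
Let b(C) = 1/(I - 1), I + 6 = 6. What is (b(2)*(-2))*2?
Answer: 4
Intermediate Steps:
I = 0 (I = -6 + 6 = 0)
b(C) = -1 (b(C) = 1/(0 - 1) = 1/(-1) = -1)
(b(2)*(-2))*2 = -1*(-2)*2 = 2*2 = 4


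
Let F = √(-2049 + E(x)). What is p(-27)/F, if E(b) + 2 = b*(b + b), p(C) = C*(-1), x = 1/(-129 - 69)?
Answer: -2673*I*√80407402/40203701 ≈ -0.59618*I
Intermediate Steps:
x = -1/198 (x = 1/(-198) = -1/198 ≈ -0.0050505)
p(C) = -C
E(b) = -2 + 2*b² (E(b) = -2 + b*(b + b) = -2 + b*(2*b) = -2 + 2*b²)
F = I*√80407402/198 (F = √(-2049 + (-2 + 2*(-1/198)²)) = √(-2049 + (-2 + 2*(1/39204))) = √(-2049 + (-2 + 1/19602)) = √(-2049 - 39203/19602) = √(-40203701/19602) = I*√80407402/198 ≈ 45.288*I)
p(-27)/F = (-1*(-27))/((I*√80407402/198)) = 27*(-99*I*√80407402/40203701) = -2673*I*√80407402/40203701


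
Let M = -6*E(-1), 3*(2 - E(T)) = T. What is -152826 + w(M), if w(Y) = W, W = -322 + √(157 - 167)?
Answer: -153148 + I*√10 ≈ -1.5315e+5 + 3.1623*I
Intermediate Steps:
E(T) = 2 - T/3
M = -14 (M = -6*(2 - ⅓*(-1)) = -6*(2 + ⅓) = -6*7/3 = -14)
W = -322 + I*√10 (W = -322 + √(-10) = -322 + I*√10 ≈ -322.0 + 3.1623*I)
w(Y) = -322 + I*√10
-152826 + w(M) = -152826 + (-322 + I*√10) = -153148 + I*√10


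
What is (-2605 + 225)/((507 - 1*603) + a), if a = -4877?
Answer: 2380/4973 ≈ 0.47858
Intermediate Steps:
(-2605 + 225)/((507 - 1*603) + a) = (-2605 + 225)/((507 - 1*603) - 4877) = -2380/((507 - 603) - 4877) = -2380/(-96 - 4877) = -2380/(-4973) = -2380*(-1/4973) = 2380/4973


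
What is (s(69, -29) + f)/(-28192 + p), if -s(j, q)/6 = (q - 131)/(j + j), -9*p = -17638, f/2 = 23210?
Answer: -961038/543007 ≈ -1.7698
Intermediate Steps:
f = 46420 (f = 2*23210 = 46420)
p = 17638/9 (p = -1/9*(-17638) = 17638/9 ≈ 1959.8)
s(j, q) = -3*(-131 + q)/j (s(j, q) = -6*(q - 131)/(j + j) = -6*(-131 + q)/(2*j) = -6*(-131 + q)*1/(2*j) = -3*(-131 + q)/j)
(s(69, -29) + f)/(-28192 + p) = (3*(131 - 1*(-29))/69 + 46420)/(-28192 + 17638/9) = (3*(1/69)*(131 + 29) + 46420)/(-236090/9) = (3*(1/69)*160 + 46420)*(-9/236090) = (160/23 + 46420)*(-9/236090) = (1067820/23)*(-9/236090) = -961038/543007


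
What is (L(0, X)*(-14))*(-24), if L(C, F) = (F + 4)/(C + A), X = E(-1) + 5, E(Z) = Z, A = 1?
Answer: 2688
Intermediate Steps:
X = 4 (X = -1 + 5 = 4)
L(C, F) = (4 + F)/(1 + C) (L(C, F) = (F + 4)/(C + 1) = (4 + F)/(1 + C))
(L(0, X)*(-14))*(-24) = (((4 + 4)/(1 + 0))*(-14))*(-24) = ((8/1)*(-14))*(-24) = ((1*8)*(-14))*(-24) = (8*(-14))*(-24) = -112*(-24) = 2688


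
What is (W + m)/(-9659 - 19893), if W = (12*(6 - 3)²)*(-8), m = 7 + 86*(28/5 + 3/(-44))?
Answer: 41939/3250720 ≈ 0.012901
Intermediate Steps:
m = 53101/110 (m = 7 + 86*(28*(⅕) + 3*(-1/44)) = 7 + 86*(28/5 - 3/44) = 7 + 86*(1217/220) = 7 + 52331/110 = 53101/110 ≈ 482.74)
W = -864 (W = (12*3²)*(-8) = (12*9)*(-8) = 108*(-8) = -864)
(W + m)/(-9659 - 19893) = (-864 + 53101/110)/(-9659 - 19893) = -41939/110/(-29552) = -41939/110*(-1/29552) = 41939/3250720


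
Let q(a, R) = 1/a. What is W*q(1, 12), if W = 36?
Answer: 36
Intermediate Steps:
W*q(1, 12) = 36/1 = 36*1 = 36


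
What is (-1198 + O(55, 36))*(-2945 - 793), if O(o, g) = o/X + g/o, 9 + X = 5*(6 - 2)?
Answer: 245134302/55 ≈ 4.4570e+6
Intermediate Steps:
X = 11 (X = -9 + 5*(6 - 2) = -9 + 5*4 = -9 + 20 = 11)
O(o, g) = o/11 + g/o
(-1198 + O(55, 36))*(-2945 - 793) = (-1198 + ((1/11)*55 + 36/55))*(-2945 - 793) = (-1198 + (5 + 36*(1/55)))*(-3738) = (-1198 + (5 + 36/55))*(-3738) = (-1198 + 311/55)*(-3738) = -65579/55*(-3738) = 245134302/55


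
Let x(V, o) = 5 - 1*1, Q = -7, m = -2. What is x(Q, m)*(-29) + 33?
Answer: -83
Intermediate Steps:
x(V, o) = 4 (x(V, o) = 5 - 1 = 4)
x(Q, m)*(-29) + 33 = 4*(-29) + 33 = -116 + 33 = -83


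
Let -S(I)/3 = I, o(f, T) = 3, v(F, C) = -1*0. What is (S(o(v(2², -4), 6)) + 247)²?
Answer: 56644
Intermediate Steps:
v(F, C) = 0
S(I) = -3*I
(S(o(v(2², -4), 6)) + 247)² = (-3*3 + 247)² = (-9 + 247)² = 238² = 56644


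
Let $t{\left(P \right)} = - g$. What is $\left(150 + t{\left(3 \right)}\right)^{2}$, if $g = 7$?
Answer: $20449$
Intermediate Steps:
$t{\left(P \right)} = -7$ ($t{\left(P \right)} = \left(-1\right) 7 = -7$)
$\left(150 + t{\left(3 \right)}\right)^{2} = \left(150 - 7\right)^{2} = 143^{2} = 20449$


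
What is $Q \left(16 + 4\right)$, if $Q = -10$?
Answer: $-200$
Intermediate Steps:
$Q \left(16 + 4\right) = - 10 \left(16 + 4\right) = \left(-10\right) 20 = -200$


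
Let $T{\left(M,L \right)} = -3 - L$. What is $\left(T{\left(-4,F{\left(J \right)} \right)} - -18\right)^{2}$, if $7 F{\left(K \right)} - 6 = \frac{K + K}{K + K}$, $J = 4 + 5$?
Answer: $196$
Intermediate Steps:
$J = 9$
$F{\left(K \right)} = 1$ ($F{\left(K \right)} = \frac{6}{7} + \frac{\left(K + K\right) \frac{1}{K + K}}{7} = \frac{6}{7} + \frac{2 K \frac{1}{2 K}}{7} = \frac{6}{7} + \frac{1}{7} \cdot 1 = \frac{6}{7} + \frac{1}{7} = 1$)
$\left(T{\left(-4,F{\left(J \right)} \right)} - -18\right)^{2} = \left(\left(-3 - 1\right) - -18\right)^{2} = \left(\left(-3 - 1\right) + \left(-6 + 24\right)\right)^{2} = \left(-4 + 18\right)^{2} = 14^{2} = 196$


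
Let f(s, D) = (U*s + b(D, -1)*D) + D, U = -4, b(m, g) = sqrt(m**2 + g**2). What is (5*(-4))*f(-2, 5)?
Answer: -260 - 100*sqrt(26) ≈ -769.90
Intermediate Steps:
b(m, g) = sqrt(g**2 + m**2)
f(s, D) = D - 4*s + D*sqrt(1 + D**2) (f(s, D) = (-4*s + sqrt((-1)**2 + D**2)*D) + D = (-4*s + sqrt(1 + D**2)*D) + D = (-4*s + D*sqrt(1 + D**2)) + D = D - 4*s + D*sqrt(1 + D**2))
(5*(-4))*f(-2, 5) = (5*(-4))*(5 - 4*(-2) + 5*sqrt(1 + 5**2)) = -20*(5 + 8 + 5*sqrt(1 + 25)) = -20*(5 + 8 + 5*sqrt(26)) = -20*(13 + 5*sqrt(26)) = -260 - 100*sqrt(26)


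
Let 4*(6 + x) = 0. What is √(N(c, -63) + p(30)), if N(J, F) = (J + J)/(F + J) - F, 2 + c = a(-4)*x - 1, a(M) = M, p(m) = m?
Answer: 2*√23 ≈ 9.5917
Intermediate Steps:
x = -6 (x = -6 + (¼)*0 = -6 + 0 = -6)
c = 21 (c = -2 + (-4*(-6) - 1) = -2 + (24 - 1) = -2 + 23 = 21)
N(J, F) = -F + 2*J/(F + J) (N(J, F) = (2*J)/(F + J) - F = 2*J/(F + J) - F = -F + 2*J/(F + J))
√(N(c, -63) + p(30)) = √((-1*(-63)² + 2*21 - 1*(-63)*21)/(-63 + 21) + 30) = √((-1*3969 + 42 + 1323)/(-42) + 30) = √(-(-3969 + 42 + 1323)/42 + 30) = √(-1/42*(-2604) + 30) = √(62 + 30) = √92 = 2*√23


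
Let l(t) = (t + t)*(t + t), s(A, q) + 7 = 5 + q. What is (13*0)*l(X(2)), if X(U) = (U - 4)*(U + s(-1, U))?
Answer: 0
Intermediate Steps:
s(A, q) = -2 + q (s(A, q) = -7 + (5 + q) = -2 + q)
X(U) = (-4 + U)*(-2 + 2*U) (X(U) = (U - 4)*(U + (-2 + U)) = (-4 + U)*(-2 + 2*U))
l(t) = 4*t² (l(t) = (2*t)*(2*t) = 4*t²)
(13*0)*l(X(2)) = (13*0)*(4*(8 - 10*2 + 2*2²)²) = 0*(4*(8 - 20 + 2*4)²) = 0*(4*(8 - 20 + 8)²) = 0*(4*(-4)²) = 0*(4*16) = 0*64 = 0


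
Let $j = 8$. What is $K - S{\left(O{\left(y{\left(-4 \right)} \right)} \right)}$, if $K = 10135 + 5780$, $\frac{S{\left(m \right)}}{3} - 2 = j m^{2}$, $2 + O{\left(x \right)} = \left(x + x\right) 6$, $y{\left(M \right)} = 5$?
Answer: $-64827$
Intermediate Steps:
$O{\left(x \right)} = -2 + 12 x$ ($O{\left(x \right)} = -2 + \left(x + x\right) 6 = -2 + 2 x 6 = -2 + 12 x$)
$S{\left(m \right)} = 6 + 24 m^{2}$ ($S{\left(m \right)} = 6 + 3 \cdot 8 m^{2} = 6 + 24 m^{2}$)
$K = 15915$
$K - S{\left(O{\left(y{\left(-4 \right)} \right)} \right)} = 15915 - \left(6 + 24 \left(-2 + 12 \cdot 5\right)^{2}\right) = 15915 - \left(6 + 24 \left(-2 + 60\right)^{2}\right) = 15915 - \left(6 + 24 \cdot 58^{2}\right) = 15915 - \left(6 + 24 \cdot 3364\right) = 15915 - \left(6 + 80736\right) = 15915 - 80742 = -64827$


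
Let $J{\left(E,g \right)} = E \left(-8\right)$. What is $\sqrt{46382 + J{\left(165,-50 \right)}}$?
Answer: $\sqrt{45062} \approx 212.28$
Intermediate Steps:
$J{\left(E,g \right)} = - 8 E$
$\sqrt{46382 + J{\left(165,-50 \right)}} = \sqrt{46382 - 1320} = \sqrt{45062}$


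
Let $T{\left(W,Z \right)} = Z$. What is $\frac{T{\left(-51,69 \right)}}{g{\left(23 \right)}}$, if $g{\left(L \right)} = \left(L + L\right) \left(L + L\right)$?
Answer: $\frac{3}{92} \approx 0.032609$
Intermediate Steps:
$g{\left(L \right)} = 4 L^{2}$ ($g{\left(L \right)} = 2 L 2 L = 4 L^{2}$)
$\frac{T{\left(-51,69 \right)}}{g{\left(23 \right)}} = \frac{69}{4 \cdot 23^{2}} = \frac{69}{4 \cdot 529} = \frac{69}{2116} = 69 \cdot \frac{1}{2116} = \frac{3}{92}$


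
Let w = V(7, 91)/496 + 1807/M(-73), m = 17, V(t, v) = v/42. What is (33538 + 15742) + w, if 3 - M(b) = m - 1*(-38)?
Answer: 146553877/2976 ≈ 49245.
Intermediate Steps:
V(t, v) = v/42 (V(t, v) = v*(1/42) = v/42)
M(b) = -52 (M(b) = 3 - (17 - 1*(-38)) = 3 - (17 + 38) = 3 - 1*55 = 3 - 55 = -52)
w = -103403/2976 (w = ((1/42)*91)/496 + 1807/(-52) = (13/6)*(1/496) + 1807*(-1/52) = 13/2976 - 139/4 = -103403/2976 ≈ -34.746)
(33538 + 15742) + w = (33538 + 15742) - 103403/2976 = 49280 - 103403/2976 = 146553877/2976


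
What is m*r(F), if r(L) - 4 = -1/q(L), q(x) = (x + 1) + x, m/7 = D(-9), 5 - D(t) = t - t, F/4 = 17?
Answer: 19145/137 ≈ 139.74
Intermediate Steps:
F = 68 (F = 4*17 = 68)
D(t) = 5 (D(t) = 5 - (t - t) = 5 - 1*0 = 5 + 0 = 5)
m = 35 (m = 7*5 = 35)
q(x) = 1 + 2*x (q(x) = (1 + x) + x = 1 + 2*x)
r(L) = 4 - 1/(1 + 2*L)
m*r(F) = 35*((3 + 8*68)/(1 + 2*68)) = 35*((3 + 544)/(1 + 136)) = 35*(547/137) = 19145/137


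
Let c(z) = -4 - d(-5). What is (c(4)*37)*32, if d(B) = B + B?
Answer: 7104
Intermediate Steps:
d(B) = 2*B
c(z) = 6 (c(z) = -4 - 2*(-5) = -4 - 1*(-10) = -4 + 10 = 6)
(c(4)*37)*32 = (6*37)*32 = 222*32 = 7104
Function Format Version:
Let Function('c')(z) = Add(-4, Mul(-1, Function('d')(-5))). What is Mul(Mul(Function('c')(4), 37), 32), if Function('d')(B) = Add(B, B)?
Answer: 7104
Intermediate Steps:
Function('d')(B) = Mul(2, B)
Function('c')(z) = 6 (Function('c')(z) = Add(-4, Mul(-1, Mul(2, -5))) = Add(-4, Mul(-1, -10)) = Add(-4, 10) = 6)
Mul(Mul(Function('c')(4), 37), 32) = Mul(Mul(6, 37), 32) = Mul(222, 32) = 7104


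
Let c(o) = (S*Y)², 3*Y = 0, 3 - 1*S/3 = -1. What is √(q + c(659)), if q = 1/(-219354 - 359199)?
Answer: I*√578553/578553 ≈ 0.0013147*I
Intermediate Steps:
S = 12 (S = 9 - 3*(-1) = 9 + 3 = 12)
Y = 0 (Y = (⅓)*0 = 0)
c(o) = 0 (c(o) = (12*0)² = 0² = 0)
q = -1/578553 (q = 1/(-578553) = -1/578553 ≈ -1.7285e-6)
√(q + c(659)) = √(-1/578553 + 0) = √(-1/578553) = I*√578553/578553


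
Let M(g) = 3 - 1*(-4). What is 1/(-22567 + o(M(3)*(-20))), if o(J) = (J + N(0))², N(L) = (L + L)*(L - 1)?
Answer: -1/2967 ≈ -0.00033704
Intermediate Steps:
M(g) = 7 (M(g) = 3 + 4 = 7)
N(L) = 2*L*(-1 + L) (N(L) = (2*L)*(-1 + L) = 2*L*(-1 + L))
o(J) = J² (o(J) = (J + 2*0*(-1 + 0))² = (J + 2*0*(-1))² = (J + 0)² = J²)
1/(-22567 + o(M(3)*(-20))) = 1/(-22567 + (7*(-20))²) = 1/(-22567 + (-140)²) = 1/(-22567 + 19600) = 1/(-2967) = -1/2967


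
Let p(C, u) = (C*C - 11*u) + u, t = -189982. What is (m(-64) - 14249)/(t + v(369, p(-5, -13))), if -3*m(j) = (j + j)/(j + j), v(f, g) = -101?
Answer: 42748/570249 ≈ 0.074964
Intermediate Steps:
p(C, u) = C² - 10*u (p(C, u) = (C² - 11*u) + u = C² - 10*u)
m(j) = -⅓ (m(j) = -(j + j)/(3*(j + j)) = -2*j/(3*(2*j)) = -2*j*1/(2*j)/3 = -⅓*1 = -⅓)
(m(-64) - 14249)/(t + v(369, p(-5, -13))) = (-⅓ - 14249)/(-189982 - 101) = -42748/3/(-190083) = -42748/3*(-1/190083) = 42748/570249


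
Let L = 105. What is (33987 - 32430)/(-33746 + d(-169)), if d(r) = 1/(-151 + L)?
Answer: -23874/517439 ≈ -0.046139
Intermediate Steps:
d(r) = -1/46 (d(r) = 1/(-151 + 105) = 1/(-46) = -1/46)
(33987 - 32430)/(-33746 + d(-169)) = (33987 - 32430)/(-33746 - 1/46) = 1557/(-1552317/46) = 1557*(-46/1552317) = -23874/517439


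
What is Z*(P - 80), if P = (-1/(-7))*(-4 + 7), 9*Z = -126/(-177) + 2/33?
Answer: -837728/122661 ≈ -6.8296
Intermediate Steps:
Z = 1504/17523 (Z = (-126/(-177) + 2/33)/9 = (-126*(-1/177) + 2*(1/33))/9 = (42/59 + 2/33)/9 = (1/9)*(1504/1947) = 1504/17523 ≈ 0.085830)
P = 3/7 (P = -1*(-1/7)*3 = (1/7)*3 = 3/7 ≈ 0.42857)
Z*(P - 80) = 1504*(3/7 - 80)/17523 = (1504/17523)*(-557/7) = -837728/122661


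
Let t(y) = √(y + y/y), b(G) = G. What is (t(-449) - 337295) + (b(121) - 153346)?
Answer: -490520 + 8*I*√7 ≈ -4.9052e+5 + 21.166*I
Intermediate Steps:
t(y) = √(1 + y) (t(y) = √(y + 1) = √(1 + y))
(t(-449) - 337295) + (b(121) - 153346) = (√(1 - 449) - 337295) + (121 - 153346) = (√(-448) - 337295) - 153225 = (8*I*√7 - 337295) - 153225 = (-337295 + 8*I*√7) - 153225 = -490520 + 8*I*√7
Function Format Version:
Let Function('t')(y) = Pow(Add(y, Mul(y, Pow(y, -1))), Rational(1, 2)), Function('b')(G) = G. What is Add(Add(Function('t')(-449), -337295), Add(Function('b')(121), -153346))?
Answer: Add(-490520, Mul(8, I, Pow(7, Rational(1, 2)))) ≈ Add(-4.9052e+5, Mul(21.166, I))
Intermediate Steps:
Function('t')(y) = Pow(Add(1, y), Rational(1, 2)) (Function('t')(y) = Pow(Add(y, 1), Rational(1, 2)) = Pow(Add(1, y), Rational(1, 2)))
Add(Add(Function('t')(-449), -337295), Add(Function('b')(121), -153346)) = Add(Add(Pow(Add(1, -449), Rational(1, 2)), -337295), Add(121, -153346)) = Add(Add(Pow(-448, Rational(1, 2)), -337295), -153225) = Add(Add(Mul(8, I, Pow(7, Rational(1, 2))), -337295), -153225) = Add(Add(-337295, Mul(8, I, Pow(7, Rational(1, 2)))), -153225) = Add(-490520, Mul(8, I, Pow(7, Rational(1, 2))))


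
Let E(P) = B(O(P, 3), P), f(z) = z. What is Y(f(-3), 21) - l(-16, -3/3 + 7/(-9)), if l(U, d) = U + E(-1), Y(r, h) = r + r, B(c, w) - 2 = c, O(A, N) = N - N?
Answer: 8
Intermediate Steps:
O(A, N) = 0
B(c, w) = 2 + c
E(P) = 2 (E(P) = 2 + 0 = 2)
Y(r, h) = 2*r
l(U, d) = 2 + U (l(U, d) = U + 2 = 2 + U)
Y(f(-3), 21) - l(-16, -3/3 + 7/(-9)) = 2*(-3) - (2 - 16) = -6 - 1*(-14) = -6 + 14 = 8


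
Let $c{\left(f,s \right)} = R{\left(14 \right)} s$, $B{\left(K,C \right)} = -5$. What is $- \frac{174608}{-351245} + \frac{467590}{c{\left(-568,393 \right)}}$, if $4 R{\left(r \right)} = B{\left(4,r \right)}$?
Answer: $- \frac{131322298696}{138039285} \approx -951.34$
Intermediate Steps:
$R{\left(r \right)} = - \frac{5}{4}$ ($R{\left(r \right)} = \frac{1}{4} \left(-5\right) = - \frac{5}{4}$)
$c{\left(f,s \right)} = - \frac{5 s}{4}$
$- \frac{174608}{-351245} + \frac{467590}{c{\left(-568,393 \right)}} = - \frac{174608}{-351245} + \frac{467590}{\left(- \frac{5}{4}\right) 393} = \left(-174608\right) \left(- \frac{1}{351245}\right) + \frac{467590}{- \frac{1965}{4}} = \frac{174608}{351245} + 467590 \left(- \frac{4}{1965}\right) = \frac{174608}{351245} - \frac{374072}{393} = - \frac{131322298696}{138039285}$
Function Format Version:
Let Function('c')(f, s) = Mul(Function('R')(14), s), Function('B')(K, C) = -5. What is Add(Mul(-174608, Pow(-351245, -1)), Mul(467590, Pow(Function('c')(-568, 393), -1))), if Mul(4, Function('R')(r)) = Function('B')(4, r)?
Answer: Rational(-131322298696, 138039285) ≈ -951.34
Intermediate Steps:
Function('R')(r) = Rational(-5, 4) (Function('R')(r) = Mul(Rational(1, 4), -5) = Rational(-5, 4))
Function('c')(f, s) = Mul(Rational(-5, 4), s)
Add(Mul(-174608, Pow(-351245, -1)), Mul(467590, Pow(Function('c')(-568, 393), -1))) = Add(Mul(-174608, Pow(-351245, -1)), Mul(467590, Pow(Mul(Rational(-5, 4), 393), -1))) = Add(Mul(-174608, Rational(-1, 351245)), Mul(467590, Pow(Rational(-1965, 4), -1))) = Add(Rational(174608, 351245), Mul(467590, Rational(-4, 1965))) = Add(Rational(174608, 351245), Rational(-374072, 393)) = Rational(-131322298696, 138039285)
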